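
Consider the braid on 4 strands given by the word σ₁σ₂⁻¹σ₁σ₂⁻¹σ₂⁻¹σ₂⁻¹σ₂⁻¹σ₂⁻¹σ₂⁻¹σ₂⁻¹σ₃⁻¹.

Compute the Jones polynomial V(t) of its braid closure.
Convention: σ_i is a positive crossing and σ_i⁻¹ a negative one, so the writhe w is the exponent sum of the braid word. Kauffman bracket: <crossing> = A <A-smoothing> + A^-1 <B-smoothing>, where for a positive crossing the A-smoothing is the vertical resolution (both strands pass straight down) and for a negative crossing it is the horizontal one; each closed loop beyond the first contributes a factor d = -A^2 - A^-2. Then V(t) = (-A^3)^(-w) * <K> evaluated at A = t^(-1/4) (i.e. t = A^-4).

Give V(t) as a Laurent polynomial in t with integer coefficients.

t^-1 - t^-2 + 2*t^-3 - 2*t^-4 + 3*t^-5 - 3*t^-6 + 3*t^-7 - 3*t^-8 + 2*t^-9 - 2*t^-10 + t^-11

Derivation:
The presented braid s1 s2^-1 s1 s2^-1 s2^-1 s2^-1 s2^-1 s2^-1 s2^-1 s2^-1 s3^-1 on 4 strands reduces by inverse Markov moves (closure unchanged at each step):
  Destabilize: the word has the form β·s3^-1 where s3^-1 occurs only as the final letter (β ∈ B_3); drop it and the last strand → 3 strands.
Reduced to β = s1 s2^-1 s1 s2^-1 s2^-1 s2^-1 s2^-1 s2^-1 s2^-1 s2^-1 on 3 strands, 10 crossings.
Compute on β:
Braid: s1 s2^-1 s1 s2^-1 s2^-1 s2^-1 s2^-1 s2^-1 s2^-1 s2^-1 on 3 strands, 10 crossings.
Writhe w = (#positive) - (#negative) = 2 - 8 = -6.
State-sum expansion of <K>. There are 2^10 = 1024 states.
For each crossing: s=0 is the vertical smoothing, s=1 horizontal. Crossing k contributes A^(sign_k * (1 - 2*s_k)); loop factor d = -A^2 - A^-2.
Tabulate the states by total A-exponent and number of loops L (A-exp: L × count):
  A^10: L=9 ×1
  A^8: L=8 ×10
  A^6: L=7 ×45
  A^4: L=6 ×119, L=8 ×1
  A^2: L=5 ×203, L=7 ×7
  A^0: L=4 ×231, L=6 ×21
  A^-2: L=3 ×175, L=5 ×35
  A^-4: L=2 ×85, L=4 ×35
  A^-6: L=1 ×23, L=3 ×22
  A^-8: L=2 ×10
  A^-10: L=3 ×1
Each group contributes A^e * Σ count * d^(L-1):
Powers of d = -A^2 - A^-2: d^2 = A^4 + 2 + A^-4; d^3 = -A^6 - 3*A^2 - 3*A^-2 - A^-6; d^4 = A^8 + 4*A^4 + 6 + 4*A^-4 + A^-8; d^5 = -A^10 - 5*A^6 - 10*A^2 - 10*A^-2 - 5*A^-6 - A^-10; d^6 = A^12 + 6*A^8 + 15*A^4 + 20 + 15*A^-4 + 6*A^-8 + A^-12; d^7 = -A^14 - 7*A^10 - 21*A^6 - 35*A^2 - 35*A^-2 - 21*A^-6 - 7*A^-10 - A^-14; d^8 = A^16 + 8*A^12 + 28*A^8 + 56*A^4 + 70 + 56*A^-4 + 28*A^-8 + 8*A^-12 + A^-16.
  A^10 * (d^8) = A^26 + 8*A^22 + 28*A^18 + 56*A^14 + 70*A^10 + 56*A^6 + 28*A^2 + 8*A^-2 + A^-6
  A^8 * (10*d^7) = -10*A^22 - 70*A^18 - 210*A^14 - 350*A^10 - 350*A^6 - 210*A^2 - 70*A^-2 - 10*A^-6
  A^6 * (45*d^6) = 45*A^18 + 270*A^14 + 675*A^10 + 900*A^6 + 675*A^2 + 270*A^-2 + 45*A^-6
  A^4 * (119*d^5 + d^7) = -A^18 - 126*A^14 - 616*A^10 - 1225*A^6 - 1225*A^2 - 616*A^-2 - 126*A^-6 - A^-10
  A^2 * (203*d^4 + 7*d^6) = 7*A^14 + 245*A^10 + 917*A^6 + 1358*A^2 + 917*A^-2 + 245*A^-6 + 7*A^-10
  A^0 * (231*d^3 + 21*d^5) = -21*A^10 - 336*A^6 - 903*A^2 - 903*A^-2 - 336*A^-6 - 21*A^-10
  A^-2 * (175*d^2 + 35*d^4) = 35*A^6 + 315*A^2 + 560*A^-2 + 315*A^-6 + 35*A^-10
  A^-4 * (85*d + 35*d^3) = -35*A^2 - 190*A^-2 - 190*A^-6 - 35*A^-10
  A^-6 * (23 + 22*d^2) = 22*A^-2 + 67*A^-6 + 22*A^-10
  A^-8 * (10*d) = -10*A^-6 - 10*A^-10
  A^-10 * (d^2) = A^-6 + 2*A^-10 + A^-14
Summing the groups: <K> = A^26 - 2*A^22 + 2*A^18 - 3*A^14 + 3*A^10 - 3*A^6 + 3*A^2 - 2*A^-2 + 2*A^-6 - A^-10 + A^-14
Normalise by the writhe: (-A^3)^(-w) = (-A^3)^(6) = A^18, so f(A) = A^18 * <K> = A^44 - 2*A^40 + 2*A^36 - 3*A^32 + 3*A^28 - 3*A^24 + 3*A^20 - 2*A^16 + 2*A^12 - A^8 + A^4.
Substitute A = t^(-1/4), i.e. A^e → t^(-e/4): V(t) = t^-1 - t^-2 + 2*t^-3 - 2*t^-4 + 3*t^-5 - 3*t^-6 + 3*t^-7 - 3*t^-8 + 2*t^-9 - 2*t^-10 + t^-11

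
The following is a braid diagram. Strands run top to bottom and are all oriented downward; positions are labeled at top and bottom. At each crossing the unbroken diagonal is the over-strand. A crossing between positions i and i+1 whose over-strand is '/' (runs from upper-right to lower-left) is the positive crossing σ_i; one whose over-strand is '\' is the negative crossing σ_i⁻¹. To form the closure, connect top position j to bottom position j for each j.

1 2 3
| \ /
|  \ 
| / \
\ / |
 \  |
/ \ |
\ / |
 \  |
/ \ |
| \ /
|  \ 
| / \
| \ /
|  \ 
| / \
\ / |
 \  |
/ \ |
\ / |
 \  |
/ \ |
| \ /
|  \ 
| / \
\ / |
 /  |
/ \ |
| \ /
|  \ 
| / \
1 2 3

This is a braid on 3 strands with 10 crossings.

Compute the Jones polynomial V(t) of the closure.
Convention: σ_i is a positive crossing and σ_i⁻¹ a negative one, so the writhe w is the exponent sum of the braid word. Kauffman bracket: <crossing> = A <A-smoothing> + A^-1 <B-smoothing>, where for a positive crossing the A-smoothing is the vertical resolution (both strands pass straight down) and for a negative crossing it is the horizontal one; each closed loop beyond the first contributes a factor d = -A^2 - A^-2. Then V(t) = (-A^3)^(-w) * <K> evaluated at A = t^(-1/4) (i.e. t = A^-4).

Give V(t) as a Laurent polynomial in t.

Reading the diagram top to bottom ('/'-over between positions i,i+1 = s_i, '\'-over = s_i^-1): braid word = s2^-1 s1^-1 s1^-1 s2^-1 s2^-1 s1^-1 s1^-1 s2^-1 s1 s2^-1.
Braid: s2^-1 s1^-1 s1^-1 s2^-1 s2^-1 s1^-1 s1^-1 s2^-1 s1 s2^-1 on 3 strands, 10 crossings.
Writhe w = (#positive) - (#negative) = 1 - 9 = -8.
Enumerate smoothing states for the bracket polynomial. There are 2^10 = 1024 states.
Each crossing splits two ways (0=vertical, 1=horizontal). The state's weight is A^(#A-smoothings - #B-smoothings) * d^(loops - 1).
Tabulate the states by total A-exponent and number of loops L (A-exp: L × count):
  A^10: L=6 ×1
  A^8: L=5 ×10
  A^6: L=4 ×41, L=6 ×4
  A^4: L=3 ×86, L=5 ×34
  A^2: L=2 ×92, L=4 ×114, L=6 ×4
  A^0: L=1 ×40, L=3 ×185, L=5 ×27
  A^-2: L=2 ×142, L=4 ×67, L=6 ×1
  A^-4: L=1 ×40, L=3 ×76, L=5 ×4
  A^-6: L=2 ×39, L=4 ×6
  A^-8: L=1 ×5, L=3 ×5
  A^-10: L=2 ×1
Each group contributes A^e * Σ count * d^(L-1):
Powers of d = -A^2 - A^-2: d^2 = A^4 + 2 + A^-4; d^3 = -A^6 - 3*A^2 - 3*A^-2 - A^-6; d^4 = A^8 + 4*A^4 + 6 + 4*A^-4 + A^-8; d^5 = -A^10 - 5*A^6 - 10*A^2 - 10*A^-2 - 5*A^-6 - A^-10.
  A^10 * (d^5) = -A^20 - 5*A^16 - 10*A^12 - 10*A^8 - 5*A^4 - 1
  A^8 * (10*d^4) = 10*A^16 + 40*A^12 + 60*A^8 + 40*A^4 + 10
  A^6 * (41*d^3 + 4*d^5) = -4*A^16 - 61*A^12 - 163*A^8 - 163*A^4 - 61 - 4*A^-4
  A^4 * (86*d^2 + 34*d^4) = 34*A^12 + 222*A^8 + 376*A^4 + 222 + 34*A^-4
  A^2 * (92*d + 114*d^3 + 4*d^5) = -4*A^12 - 134*A^8 - 474*A^4 - 474 - 134*A^-4 - 4*A^-8
  A^0 * (40 + 185*d^2 + 27*d^4) = 27*A^8 + 293*A^4 + 572 + 293*A^-4 + 27*A^-8
  A^-2 * (142*d + 67*d^3 + d^5) = -A^8 - 72*A^4 - 353 - 353*A^-4 - 72*A^-8 - A^-12
  A^-4 * (40 + 76*d^2 + 4*d^4) = 4*A^4 + 92 + 216*A^-4 + 92*A^-8 + 4*A^-12
  A^-6 * (39*d + 6*d^3) = -6 - 57*A^-4 - 57*A^-8 - 6*A^-12
  A^-8 * (5 + 5*d^2) = 5*A^-4 + 15*A^-8 + 5*A^-12
  A^-10 * (d) = -A^-8 - A^-12
Summing the groups: <K> = -A^20 + A^16 - A^12 + A^8 - A^4 + 1 + A^-12
Normalise by the writhe: (-A^3)^(-w) = (-A^3)^(8) = A^24, so f(A) = A^24 * <K> = -A^44 + A^40 - A^36 + A^32 - A^28 + A^24 + A^12.
Substitute A = t^(-1/4), i.e. A^e → t^(-e/4): V(t) = t^-3 + t^-6 - t^-7 + t^-8 - t^-9 + t^-10 - t^-11

Answer: t^-3 + t^-6 - t^-7 + t^-8 - t^-9 + t^-10 - t^-11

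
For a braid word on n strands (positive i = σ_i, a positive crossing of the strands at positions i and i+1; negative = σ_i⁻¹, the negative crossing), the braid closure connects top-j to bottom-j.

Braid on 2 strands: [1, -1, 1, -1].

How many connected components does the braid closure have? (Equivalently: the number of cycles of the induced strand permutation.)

2

Derivation:
Track the strand permutation on 2 strands, starting from identity.
  step 1: s1 swaps positions 1,2 -> [2 1]
  step 2: s1^-1 swaps positions 1,2 -> [1 2]
  step 3: s1 swaps positions 1,2 -> [2 1]
  step 4: s1^-1 swaps positions 1,2 -> [1 2]
Final permutation (position -> original strand): [1 2]
Closure components = cycle count of this permutation = 2.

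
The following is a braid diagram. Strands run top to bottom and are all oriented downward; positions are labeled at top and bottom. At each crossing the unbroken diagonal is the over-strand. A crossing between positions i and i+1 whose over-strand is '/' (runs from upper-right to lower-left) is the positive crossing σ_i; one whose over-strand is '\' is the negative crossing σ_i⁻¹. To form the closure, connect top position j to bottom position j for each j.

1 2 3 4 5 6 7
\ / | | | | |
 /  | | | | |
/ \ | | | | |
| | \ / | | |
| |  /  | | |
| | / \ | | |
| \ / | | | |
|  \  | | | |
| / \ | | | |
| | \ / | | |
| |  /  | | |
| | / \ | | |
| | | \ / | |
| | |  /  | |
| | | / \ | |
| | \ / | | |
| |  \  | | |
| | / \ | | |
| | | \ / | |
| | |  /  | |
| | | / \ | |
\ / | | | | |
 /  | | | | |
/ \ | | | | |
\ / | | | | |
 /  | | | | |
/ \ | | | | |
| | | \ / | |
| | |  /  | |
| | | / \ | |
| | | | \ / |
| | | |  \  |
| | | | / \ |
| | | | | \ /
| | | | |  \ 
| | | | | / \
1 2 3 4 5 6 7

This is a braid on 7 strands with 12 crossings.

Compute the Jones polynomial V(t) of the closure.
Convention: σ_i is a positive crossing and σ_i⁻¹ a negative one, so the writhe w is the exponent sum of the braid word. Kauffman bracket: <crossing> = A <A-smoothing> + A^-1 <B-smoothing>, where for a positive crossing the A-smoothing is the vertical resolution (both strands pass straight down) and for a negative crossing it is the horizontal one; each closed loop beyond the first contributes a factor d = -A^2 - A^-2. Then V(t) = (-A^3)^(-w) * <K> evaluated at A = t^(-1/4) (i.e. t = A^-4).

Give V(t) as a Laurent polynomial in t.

Reading the diagram top to bottom ('/'-over between positions i,i+1 = s_i, '\'-over = s_i^-1): braid word = s1 s3 s2^-1 s3 s4 s3^-1 s4 s1 s1 s4 s5^-1 s6^-1.
The presented braid s1 s3 s2^-1 s3 s4 s3^-1 s4 s1 s1 s4 s5^-1 s6^-1 on 7 strands reduces by inverse Markov moves (closure unchanged at each step):
  Destabilize: the word has the form β·s6^-1 where s6^-1 occurs only as the final letter (β ∈ B_6); drop it and the last strand → 6 strands.
  Destabilize: the word has the form β·s5^-1 where s5^-1 occurs only as the final letter (β ∈ B_5); drop it and the last strand → 5 strands.
Reduced to β = s1 s3 s2^-1 s3 s4 s3^-1 s4 s1 s1 s4 on 5 strands, 10 crossings.
Compute on β:
Braid: s1 s3 s2^-1 s3 s4 s3^-1 s4 s1 s1 s4 on 5 strands, 10 crossings.
Writhe w = (#positive) - (#negative) = 8 - 2 = 6.
Computing the Kauffman bracket via state sum. There are 2^10 = 1024 states.
Each crossing splits two ways (0=vertical, 1=horizontal). The state's weight is A^(#A-smoothings - #B-smoothings) * d^(loops - 1).
Tabulate the states by total A-exponent and number of loops L (A-exp: L × count):
  A^10: L=3 ×1
  A^8: L=2 ×6, L=4 ×4
  A^6: L=1 ×9, L=3 ×32, L=5 ×4
  A^4: L=2 ×70, L=4 ×49, L=6 ×1
  A^2: L=1 ×30, L=3 ×149, L=5 ×31
  A^0: L=2 ×99, L=4 ×144, L=6 ×9
  A^-2: L=3 ×136, L=5 ×73, L=7 ×1
  A^-4: L=4 ×101, L=6 ×19
  A^-6: L=5 ×43, L=7 ×2
  A^-8: L=6 ×10
  A^-10: L=7 ×1
Each group contributes A^e * Σ count * d^(L-1):
Powers of d = -A^2 - A^-2: d^2 = A^4 + 2 + A^-4; d^3 = -A^6 - 3*A^2 - 3*A^-2 - A^-6; d^4 = A^8 + 4*A^4 + 6 + 4*A^-4 + A^-8; d^5 = -A^10 - 5*A^6 - 10*A^2 - 10*A^-2 - 5*A^-6 - A^-10; d^6 = A^12 + 6*A^8 + 15*A^4 + 20 + 15*A^-4 + 6*A^-8 + A^-12.
  A^10 * (d^2) = A^14 + 2*A^10 + A^6
  A^8 * (6*d + 4*d^3) = -4*A^14 - 18*A^10 - 18*A^6 - 4*A^2
  A^6 * (9 + 32*d^2 + 4*d^4) = 4*A^14 + 48*A^10 + 97*A^6 + 48*A^2 + 4*A^-2
  A^4 * (70*d + 49*d^3 + d^5) = -A^14 - 54*A^10 - 227*A^6 - 227*A^2 - 54*A^-2 - A^-6
  A^2 * (30 + 149*d^2 + 31*d^4) = 31*A^10 + 273*A^6 + 514*A^2 + 273*A^-2 + 31*A^-6
  A^0 * (99*d + 144*d^3 + 9*d^5) = -9*A^10 - 189*A^6 - 621*A^2 - 621*A^-2 - 189*A^-6 - 9*A^-10
  A^-2 * (136*d^2 + 73*d^4 + d^6) = A^10 + 79*A^6 + 443*A^2 + 730*A^-2 + 443*A^-6 + 79*A^-10 + A^-14
  A^-4 * (101*d^3 + 19*d^5) = -19*A^6 - 196*A^2 - 493*A^-2 - 493*A^-6 - 196*A^-10 - 19*A^-14
  A^-6 * (43*d^4 + 2*d^6) = 2*A^6 + 55*A^2 + 202*A^-2 + 298*A^-6 + 202*A^-10 + 55*A^-14 + 2*A^-18
  A^-8 * (10*d^5) = -10*A^2 - 50*A^-2 - 100*A^-6 - 100*A^-10 - 50*A^-14 - 10*A^-18
  A^-10 * (d^6) = A^2 + 6*A^-2 + 15*A^-6 + 20*A^-10 + 15*A^-14 + 6*A^-18 + A^-22
Summing the groups: <K> = A^10 - A^6 + 3*A^2 - 3*A^-2 + 4*A^-6 - 4*A^-10 + 2*A^-14 - 2*A^-18 + A^-22
Normalise by the writhe: (-A^3)^(-w) = (-A^3)^(-6) = A^-18, so f(A) = A^-18 * <K> = A^-8 - A^-12 + 3*A^-16 - 3*A^-20 + 4*A^-24 - 4*A^-28 + 2*A^-32 - 2*A^-36 + A^-40.
Substitute A = t^(-1/4), i.e. A^e → t^(-e/4): V(t) = t^10 - 2*t^9 + 2*t^8 - 4*t^7 + 4*t^6 - 3*t^5 + 3*t^4 - t^3 + t^2

Answer: t^10 - 2*t^9 + 2*t^8 - 4*t^7 + 4*t^6 - 3*t^5 + 3*t^4 - t^3 + t^2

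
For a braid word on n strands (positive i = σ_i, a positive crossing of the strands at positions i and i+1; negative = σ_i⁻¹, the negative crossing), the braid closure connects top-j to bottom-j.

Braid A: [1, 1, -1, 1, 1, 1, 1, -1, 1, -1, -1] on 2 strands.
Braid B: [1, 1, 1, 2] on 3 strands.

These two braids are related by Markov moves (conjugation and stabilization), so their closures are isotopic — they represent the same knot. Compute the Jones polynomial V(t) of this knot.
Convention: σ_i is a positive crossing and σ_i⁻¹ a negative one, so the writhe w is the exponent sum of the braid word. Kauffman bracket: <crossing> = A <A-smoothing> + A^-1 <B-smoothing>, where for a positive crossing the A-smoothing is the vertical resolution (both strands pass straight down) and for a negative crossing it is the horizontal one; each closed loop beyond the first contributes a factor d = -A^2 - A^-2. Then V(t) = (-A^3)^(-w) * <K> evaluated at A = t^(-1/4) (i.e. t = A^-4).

-t^4 + t^3 + t

Derivation:
Markov-equivalent braids have isotopic closures, hence identical knot invariants. Strip the Markov moves from each word to reach a common short braid β, then compute V(t) once on β.
Braid A: s1 s1 s1^-1 s1 s1 s1 s1 s1^-1 s1 s1^-1 s1^-1 on 2 strands reduces by inverse Markov moves (closure unchanged at each step):
  Deconjugate: the word is γ·β·γ⁻¹ with γ = s1 s1 (prefix) and γ⁻¹ = s1^-1 s1^-1 (suffix); strip both.
  Deconjugate: the word is γ·β·γ⁻¹ with γ = s1^-1 s1 (prefix) and γ⁻¹ = s1^-1 s1 (suffix); strip both.
Reduced to β = s1 s1 s1 on 2 strands, 3 crossings.
Braid B: s1 s1 s1 s2 on 3 strands reduces by inverse Markov moves (closure unchanged at each step):
  Destabilize: the word has the form β·s2 where s2 occurs only as the final letter (β ∈ B_2); drop it and the last strand → 2 strands.
Reduced to β = s1 s1 s1 on 2 strands, 3 crossings.
Both give the same β = s1 s1 s1 on 2 strands, so one state sum suffices:
Braid: s1 s1 s1 on 2 strands, 3 crossings.
Writhe w = (#positive) - (#negative) = 3 - 0 = 3.
Enumerate smoothing states for the bracket polynomial. There are 2^3 = 8 states.
Smooth each crossing (0=||, 1=⌣⌢); contribution A^(Σ sign_k(1-2s_k)) * d^(L-1).
  state 000: A-exp=+3, loops=2, term = A^3 * d^1
  state 001: A-exp=+1, loops=1, term = A^1 * d^0
  state 010: A-exp=+1, loops=1, term = A^1 * d^0
  state 011: A-exp=-1, loops=2, term = A^-1 * d^1
  state 100: A-exp=+1, loops=1, term = A^1 * d^0
  state 101: A-exp=-1, loops=2, term = A^-1 * d^1
  state 110: A-exp=-1, loops=2, term = A^-1 * d^1
  state 111: A-exp=-3, loops=3, term = A^-3 * d^2
Collect the terms by A-exponent (count of states per loop number):
Powers of d = -A^2 - A^-2: d^2 = A^4 + 2 + A^-4.
  A^3 * (d) = -A^5 - A
  A^1 * (3) = 3*A
  A^-1 * (3*d) = -3*A - 3*A^-3
  A^-3 * (d^2) = A + 2*A^-3 + A^-7
Summing the groups: <K> = -A^5 - A^-3 + A^-7
Normalise by the writhe: (-A^3)^(-w) = (-A^3)^(-3) = -A^-9, so f(A) = -A^-9 * <K> = A^-4 + A^-12 - A^-16.
Substitute A = t^(-1/4), i.e. A^e → t^(-e/4): V(t) = -t^4 + t^3 + t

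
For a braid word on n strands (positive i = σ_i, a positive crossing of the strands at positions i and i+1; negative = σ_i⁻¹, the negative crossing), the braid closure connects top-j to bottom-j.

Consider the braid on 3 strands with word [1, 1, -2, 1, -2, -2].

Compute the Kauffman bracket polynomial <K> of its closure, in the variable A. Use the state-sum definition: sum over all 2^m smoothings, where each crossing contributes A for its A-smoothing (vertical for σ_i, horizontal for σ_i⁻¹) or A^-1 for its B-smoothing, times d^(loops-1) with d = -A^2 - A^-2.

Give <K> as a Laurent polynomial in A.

-A^12 + 2*A^8 - 2*A^4 + 3 - 2*A^-4 + 2*A^-8 - A^-12

Derivation:
Braid: s1 s1 s2^-1 s1 s2^-1 s2^-1 on 3 strands, 6 crossings.
Writhe w = (#positive) - (#negative) = 3 - 3 = 0.
Enumerate smoothing states for the bracket polynomial. There are 2^6 = 64 states.
Smooth each crossing (0=||, 1=⌣⌢); contribution A^(Σ sign_k(1-2s_k)) * d^(L-1).
Tabulate the states by total A-exponent and number of loops L (A-exp: L × count):
  A^6: L=4 ×1
  A^4: L=3 ×6
  A^2: L=2 ×14, L=4 ×1
  A^0: L=1 ×13, L=3 ×7
  A^-2: L=2 ×14, L=4 ×1
  A^-4: L=3 ×6
  A^-6: L=4 ×1
Each group contributes A^e * Σ count * d^(L-1):
Powers of d = -A^2 - A^-2: d^2 = A^4 + 2 + A^-4; d^3 = -A^6 - 3*A^2 - 3*A^-2 - A^-6.
  A^6 * (d^3) = -A^12 - 3*A^8 - 3*A^4 - 1
  A^4 * (6*d^2) = 6*A^8 + 12*A^4 + 6
  A^2 * (14*d + d^3) = -A^8 - 17*A^4 - 17 - A^-4
  A^0 * (13 + 7*d^2) = 7*A^4 + 27 + 7*A^-4
  A^-2 * (14*d + d^3) = -A^4 - 17 - 17*A^-4 - A^-8
  A^-4 * (6*d^2) = 6 + 12*A^-4 + 6*A^-8
  A^-6 * (d^3) = -1 - 3*A^-4 - 3*A^-8 - A^-12
Summing the groups: <K> = -A^12 + 2*A^8 - 2*A^4 + 3 - 2*A^-4 + 2*A^-8 - A^-12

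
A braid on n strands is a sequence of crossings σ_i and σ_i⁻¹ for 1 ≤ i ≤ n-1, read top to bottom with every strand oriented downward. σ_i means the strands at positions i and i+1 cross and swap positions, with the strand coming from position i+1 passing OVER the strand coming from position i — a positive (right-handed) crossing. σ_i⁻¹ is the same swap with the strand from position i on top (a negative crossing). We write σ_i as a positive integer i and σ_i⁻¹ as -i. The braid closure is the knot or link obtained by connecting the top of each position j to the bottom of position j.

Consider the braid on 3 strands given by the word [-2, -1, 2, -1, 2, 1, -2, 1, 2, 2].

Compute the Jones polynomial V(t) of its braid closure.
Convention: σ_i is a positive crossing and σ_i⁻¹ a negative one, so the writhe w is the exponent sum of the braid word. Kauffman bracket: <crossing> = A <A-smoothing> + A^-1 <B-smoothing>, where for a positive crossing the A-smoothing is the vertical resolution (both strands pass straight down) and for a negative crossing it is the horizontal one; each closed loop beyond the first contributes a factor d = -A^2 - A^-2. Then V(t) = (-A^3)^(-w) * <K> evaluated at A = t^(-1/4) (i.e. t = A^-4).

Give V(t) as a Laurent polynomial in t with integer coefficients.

-t^5 + t^4 - t^3 + 2*t^2 - t + 2 - t^-1

Derivation:
The presented braid s2^-1 s1^-1 s2 s1^-1 s2 s1 s2^-1 s1 s2 s2 on 3 strands reduces by inverse Markov moves (closure unchanged at each step):
  Deconjugate: the word is γ·β·γ⁻¹ with γ = s2^-1 (prefix) and γ⁻¹ = s2 (suffix); strip both.
Reduced to β = s1^-1 s2 s1^-1 s2 s1 s2^-1 s1 s2 on 3 strands, 8 crossings.
Compute on β:
Braid: s1^-1 s2 s1^-1 s2 s1 s2^-1 s1 s2 on 3 strands, 8 crossings.
Writhe w = (#positive) - (#negative) = 5 - 3 = 2.
State-sum expansion of <K>. There are 2^8 = 256 states.
Each crossing splits two ways (0=vertical, 1=horizontal). The state's weight is A^(#A-smoothings - #B-smoothings) * d^(loops - 1).
Tabulate the states by total A-exponent and number of loops L (A-exp: L × count):
  A^8: L=2 ×1
  A^6: L=1 ×3, L=3 ×5
  A^4: L=2 ×22, L=4 ×6
  A^2: L=1 ×18, L=3 ×37, L=5 ×1
  A^0: L=2 ×58, L=4 ×12
  A^-2: L=1 ×24, L=3 ×31, L=5 ×1
  A^-4: L=2 ×23, L=4 ×5
  A^-6: L=3 ×8
  A^-8: L=4 ×1
Each group contributes A^e * Σ count * d^(L-1):
Powers of d = -A^2 - A^-2: d^2 = A^4 + 2 + A^-4; d^3 = -A^6 - 3*A^2 - 3*A^-2 - A^-6; d^4 = A^8 + 4*A^4 + 6 + 4*A^-4 + A^-8.
  A^8 * (d) = -A^10 - A^6
  A^6 * (3 + 5*d^2) = 5*A^10 + 13*A^6 + 5*A^2
  A^4 * (22*d + 6*d^3) = -6*A^10 - 40*A^6 - 40*A^2 - 6*A^-2
  A^2 * (18 + 37*d^2 + d^4) = A^10 + 41*A^6 + 98*A^2 + 41*A^-2 + A^-6
  A^0 * (58*d + 12*d^3) = -12*A^6 - 94*A^2 - 94*A^-2 - 12*A^-6
  A^-2 * (24 + 31*d^2 + d^4) = A^6 + 35*A^2 + 92*A^-2 + 35*A^-6 + A^-10
  A^-4 * (23*d + 5*d^3) = -5*A^2 - 38*A^-2 - 38*A^-6 - 5*A^-10
  A^-6 * (8*d^2) = 8*A^-2 + 16*A^-6 + 8*A^-10
  A^-8 * (d^3) = -A^-2 - 3*A^-6 - 3*A^-10 - A^-14
Summing the groups: <K> = -A^10 + 2*A^6 - A^2 + 2*A^-2 - A^-6 + A^-10 - A^-14
Normalise by the writhe: (-A^3)^(-w) = (-A^3)^(-2) = A^-6, so f(A) = A^-6 * <K> = -A^4 + 2 - A^-4 + 2*A^-8 - A^-12 + A^-16 - A^-20.
Substitute A = t^(-1/4), i.e. A^e → t^(-e/4): V(t) = -t^5 + t^4 - t^3 + 2*t^2 - t + 2 - t^-1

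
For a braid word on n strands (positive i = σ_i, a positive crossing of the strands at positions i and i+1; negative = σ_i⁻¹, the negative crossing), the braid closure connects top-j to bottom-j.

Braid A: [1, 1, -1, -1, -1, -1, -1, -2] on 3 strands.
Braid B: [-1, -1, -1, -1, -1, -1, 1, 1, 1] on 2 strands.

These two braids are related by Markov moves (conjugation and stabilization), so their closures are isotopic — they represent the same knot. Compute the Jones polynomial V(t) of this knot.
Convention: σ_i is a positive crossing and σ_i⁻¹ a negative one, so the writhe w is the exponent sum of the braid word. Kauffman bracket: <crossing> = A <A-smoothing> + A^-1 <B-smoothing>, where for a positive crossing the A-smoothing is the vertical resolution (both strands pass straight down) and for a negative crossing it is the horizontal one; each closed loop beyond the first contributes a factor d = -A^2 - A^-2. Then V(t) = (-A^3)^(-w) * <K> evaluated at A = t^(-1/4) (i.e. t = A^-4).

Markov-equivalent braids have isotopic closures, hence identical knot invariants. Strip the Markov moves from each word to reach a common short braid β, then compute V(t) once on β.
Braid A: s1 s1 s1^-1 s1^-1 s1^-1 s1^-1 s1^-1 s2^-1 on 3 strands reduces by inverse Markov moves (closure unchanged at each step):
  Destabilize: the word has the form β·s2^-1 where s2^-1 occurs only as the final letter (β ∈ B_2); drop it and the last strand → 2 strands.
  Deconjugate: the word is γ·β·γ⁻¹ with γ = s1 s1 (prefix) and γ⁻¹ = s1^-1 s1^-1 (suffix); strip both.
Reduced to β = s1^-1 s1^-1 s1^-1 on 2 strands, 3 crossings.
Braid B: s1^-1 s1^-1 s1^-1 s1^-1 s1^-1 s1^-1 s1 s1 s1 on 2 strands reduces by inverse Markov moves (closure unchanged at each step):
  Deconjugate: the word is γ·β·γ⁻¹ with γ = s1^-1 s1^-1 (prefix) and γ⁻¹ = s1 s1 (suffix); strip both.
  Deconjugate: the word is γ·β·γ⁻¹ with γ = s1^-1 (prefix) and γ⁻¹ = s1 (suffix); strip both.
Reduced to β = s1^-1 s1^-1 s1^-1 on 2 strands, 3 crossings.
Both give the same β = s1^-1 s1^-1 s1^-1 on 2 strands, so one state sum suffices:
Braid: s1^-1 s1^-1 s1^-1 on 2 strands, 3 crossings.
Writhe w = (#positive) - (#negative) = 0 - 3 = -3.
Computing the Kauffman bracket via state sum. There are 2^3 = 8 states.
Each crossing splits two ways (0=vertical, 1=horizontal). The state's weight is A^(#A-smoothings - #B-smoothings) * d^(loops - 1).
  state 000: A-exp=-3, loops=2, term = A^-3 * d^1
  state 001: A-exp=-1, loops=1, term = A^-1 * d^0
  state 010: A-exp=-1, loops=1, term = A^-1 * d^0
  state 011: A-exp=+1, loops=2, term = A^1 * d^1
  state 100: A-exp=-1, loops=1, term = A^-1 * d^0
  state 101: A-exp=+1, loops=2, term = A^1 * d^1
  state 110: A-exp=+1, loops=2, term = A^1 * d^1
  state 111: A-exp=+3, loops=3, term = A^3 * d^2
Collect the terms by A-exponent (count of states per loop number):
Powers of d = -A^2 - A^-2: d^2 = A^4 + 2 + A^-4.
  A^3 * (d^2) = A^7 + 2*A^3 + A^-1
  A^1 * (3*d) = -3*A^3 - 3*A^-1
  A^-1 * (3) = 3*A^-1
  A^-3 * (d) = -A^-1 - A^-5
Summing the groups: <K> = A^7 - A^3 - A^-5
Normalise by the writhe: (-A^3)^(-w) = (-A^3)^(3) = -A^9, so f(A) = -A^9 * <K> = -A^16 + A^12 + A^4.
Substitute A = t^(-1/4), i.e. A^e → t^(-e/4): V(t) = t^-1 + t^-3 - t^-4

Answer: t^-1 + t^-3 - t^-4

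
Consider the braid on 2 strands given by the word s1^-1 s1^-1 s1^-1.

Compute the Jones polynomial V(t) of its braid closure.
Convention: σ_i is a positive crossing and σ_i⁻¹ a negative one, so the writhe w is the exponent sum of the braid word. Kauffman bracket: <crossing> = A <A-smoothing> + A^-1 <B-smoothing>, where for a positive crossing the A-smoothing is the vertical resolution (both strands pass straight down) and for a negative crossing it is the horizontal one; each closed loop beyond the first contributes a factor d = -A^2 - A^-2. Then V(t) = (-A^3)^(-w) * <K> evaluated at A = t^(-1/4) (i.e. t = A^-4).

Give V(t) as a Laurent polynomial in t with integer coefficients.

Braid: s1^-1 s1^-1 s1^-1 on 2 strands, 3 crossings.
Writhe w = (#positive) - (#negative) = 0 - 3 = -3.
Enumerate smoothing states for the bracket polynomial. There are 2^3 = 8 states.
Smooth each crossing (0=||, 1=⌣⌢); contribution A^(Σ sign_k(1-2s_k)) * d^(L-1).
  state 000: A-exp=-3, loops=2, term = A^-3 * d^1
  state 001: A-exp=-1, loops=1, term = A^-1 * d^0
  state 010: A-exp=-1, loops=1, term = A^-1 * d^0
  state 011: A-exp=+1, loops=2, term = A^1 * d^1
  state 100: A-exp=-1, loops=1, term = A^-1 * d^0
  state 101: A-exp=+1, loops=2, term = A^1 * d^1
  state 110: A-exp=+1, loops=2, term = A^1 * d^1
  state 111: A-exp=+3, loops=3, term = A^3 * d^2
Collect the terms by A-exponent (count of states per loop number):
Powers of d = -A^2 - A^-2: d^2 = A^4 + 2 + A^-4.
  A^3 * (d^2) = A^7 + 2*A^3 + A^-1
  A^1 * (3*d) = -3*A^3 - 3*A^-1
  A^-1 * (3) = 3*A^-1
  A^-3 * (d) = -A^-1 - A^-5
Summing the groups: <K> = A^7 - A^3 - A^-5
Normalise by the writhe: (-A^3)^(-w) = (-A^3)^(3) = -A^9, so f(A) = -A^9 * <K> = -A^16 + A^12 + A^4.
Substitute A = t^(-1/4), i.e. A^e → t^(-e/4): V(t) = t^-1 + t^-3 - t^-4

Answer: t^-1 + t^-3 - t^-4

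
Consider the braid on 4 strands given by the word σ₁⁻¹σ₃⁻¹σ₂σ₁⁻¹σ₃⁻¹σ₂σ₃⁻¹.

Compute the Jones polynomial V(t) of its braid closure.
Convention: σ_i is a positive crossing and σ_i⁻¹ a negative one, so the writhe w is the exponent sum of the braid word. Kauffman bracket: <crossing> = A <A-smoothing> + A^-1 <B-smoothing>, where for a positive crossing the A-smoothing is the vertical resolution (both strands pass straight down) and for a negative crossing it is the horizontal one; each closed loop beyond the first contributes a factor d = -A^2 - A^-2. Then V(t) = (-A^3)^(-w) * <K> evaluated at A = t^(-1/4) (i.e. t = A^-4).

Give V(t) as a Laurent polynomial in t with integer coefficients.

Braid: s1^-1 s3^-1 s2 s1^-1 s3^-1 s2 s3^-1 on 4 strands, 7 crossings.
Writhe w = (#positive) - (#negative) = 2 - 5 = -3.
Enumerate smoothing states for the bracket polynomial. There are 2^7 = 128 states.
Each crossing splits two ways (0=vertical, 1=horizontal). The state's weight is A^(#A-smoothings - #B-smoothings) * d^(loops - 1).
Tabulate the states by total A-exponent and number of loops L (A-exp: L × count):
  A^7: L=5 ×1
  A^5: L=4 ×7
  A^3: L=3 ×20, L=5 ×1
  A^1: L=2 ×29, L=4 ×6
  A^-1: L=1 ×19, L=3 ×16
  A^-3: L=2 ×19, L=4 ×2
  A^-5: L=3 ×7
  A^-7: L=4 ×1
Each group contributes A^e * Σ count * d^(L-1):
Powers of d = -A^2 - A^-2: d^2 = A^4 + 2 + A^-4; d^3 = -A^6 - 3*A^2 - 3*A^-2 - A^-6; d^4 = A^8 + 4*A^4 + 6 + 4*A^-4 + A^-8.
  A^7 * (d^4) = A^15 + 4*A^11 + 6*A^7 + 4*A^3 + A^-1
  A^5 * (7*d^3) = -7*A^11 - 21*A^7 - 21*A^3 - 7*A^-1
  A^3 * (20*d^2 + d^4) = A^11 + 24*A^7 + 46*A^3 + 24*A^-1 + A^-5
  A^1 * (29*d + 6*d^3) = -6*A^7 - 47*A^3 - 47*A^-1 - 6*A^-5
  A^-1 * (19 + 16*d^2) = 16*A^3 + 51*A^-1 + 16*A^-5
  A^-3 * (19*d + 2*d^3) = -2*A^3 - 25*A^-1 - 25*A^-5 - 2*A^-9
  A^-5 * (7*d^2) = 7*A^-1 + 14*A^-5 + 7*A^-9
  A^-7 * (d^3) = -A^-1 - 3*A^-5 - 3*A^-9 - A^-13
Summing the groups: <K> = A^15 - 2*A^11 + 3*A^7 - 4*A^3 + 3*A^-1 - 3*A^-5 + 2*A^-9 - A^-13
Normalise by the writhe: (-A^3)^(-w) = (-A^3)^(3) = -A^9, so f(A) = -A^9 * <K> = -A^24 + 2*A^20 - 3*A^16 + 4*A^12 - 3*A^8 + 3*A^4 - 2 + A^-4.
Substitute A = t^(-1/4), i.e. A^e → t^(-e/4): V(t) = t - 2 + 3*t^-1 - 3*t^-2 + 4*t^-3 - 3*t^-4 + 2*t^-5 - t^-6

Answer: t - 2 + 3*t^-1 - 3*t^-2 + 4*t^-3 - 3*t^-4 + 2*t^-5 - t^-6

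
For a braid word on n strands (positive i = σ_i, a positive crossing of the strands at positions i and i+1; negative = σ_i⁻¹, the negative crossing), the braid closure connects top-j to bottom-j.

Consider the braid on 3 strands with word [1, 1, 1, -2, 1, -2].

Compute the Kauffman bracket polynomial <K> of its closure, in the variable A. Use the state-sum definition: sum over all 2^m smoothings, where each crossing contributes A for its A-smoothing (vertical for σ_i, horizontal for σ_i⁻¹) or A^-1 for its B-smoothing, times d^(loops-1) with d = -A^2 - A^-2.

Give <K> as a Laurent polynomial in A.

A^10 - A^6 + 2*A^2 - 2*A^-2 + 2*A^-6 - 2*A^-10 + A^-14

Derivation:
Braid: s1 s1 s1 s2^-1 s1 s2^-1 on 3 strands, 6 crossings.
Writhe w = (#positive) - (#negative) = 4 - 2 = 2.
Enumerate smoothing states for the bracket polynomial. There are 2^6 = 64 states.
For each crossing: s=0 is the vertical smoothing, s=1 horizontal. Crossing k contributes A^(sign_k * (1 - 2*s_k)); loop factor d = -A^2 - A^-2.
Tabulate the states by total A-exponent and number of loops L (A-exp: L × count):
  A^6: L=3 ×1
  A^4: L=2 ×6
  A^2: L=1 ×11, L=3 ×4
  A^0: L=2 ×19, L=4 ×1
  A^-2: L=3 ×15
  A^-4: L=4 ×6
  A^-6: L=5 ×1
Each group contributes A^e * Σ count * d^(L-1):
Powers of d = -A^2 - A^-2: d^2 = A^4 + 2 + A^-4; d^3 = -A^6 - 3*A^2 - 3*A^-2 - A^-6; d^4 = A^8 + 4*A^4 + 6 + 4*A^-4 + A^-8.
  A^6 * (d^2) = A^10 + 2*A^6 + A^2
  A^4 * (6*d) = -6*A^6 - 6*A^2
  A^2 * (11 + 4*d^2) = 4*A^6 + 19*A^2 + 4*A^-2
  A^0 * (19*d + d^3) = -A^6 - 22*A^2 - 22*A^-2 - A^-6
  A^-2 * (15*d^2) = 15*A^2 + 30*A^-2 + 15*A^-6
  A^-4 * (6*d^3) = -6*A^2 - 18*A^-2 - 18*A^-6 - 6*A^-10
  A^-6 * (d^4) = A^2 + 4*A^-2 + 6*A^-6 + 4*A^-10 + A^-14
Summing the groups: <K> = A^10 - A^6 + 2*A^2 - 2*A^-2 + 2*A^-6 - 2*A^-10 + A^-14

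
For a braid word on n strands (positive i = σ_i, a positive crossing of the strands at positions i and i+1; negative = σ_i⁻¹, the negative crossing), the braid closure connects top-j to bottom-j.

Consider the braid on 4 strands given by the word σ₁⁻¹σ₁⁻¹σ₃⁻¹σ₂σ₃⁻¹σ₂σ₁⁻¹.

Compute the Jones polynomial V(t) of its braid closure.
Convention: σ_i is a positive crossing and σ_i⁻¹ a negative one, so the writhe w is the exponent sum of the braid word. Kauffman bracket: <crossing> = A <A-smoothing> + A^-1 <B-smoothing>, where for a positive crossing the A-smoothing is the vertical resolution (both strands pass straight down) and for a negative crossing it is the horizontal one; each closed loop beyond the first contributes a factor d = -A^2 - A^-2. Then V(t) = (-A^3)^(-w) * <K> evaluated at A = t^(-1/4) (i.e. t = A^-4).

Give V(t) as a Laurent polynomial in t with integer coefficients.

Braid: s1^-1 s1^-1 s3^-1 s2 s3^-1 s2 s1^-1 on 4 strands, 7 crossings.
Writhe w = (#positive) - (#negative) = 2 - 5 = -3.
Enumerate smoothing states for the bracket polynomial. There are 2^7 = 128 states.
For each crossing: s=0 is the vertical smoothing, s=1 horizontal. Crossing k contributes A^(sign_k * (1 - 2*s_k)); loop factor d = -A^2 - A^-2.
Tabulate the states by total A-exponent and number of loops L (A-exp: L × count):
  A^7: L=5 ×1
  A^5: L=4 ×7
  A^3: L=3 ×20, L=5 ×1
  A^1: L=2 ×27, L=4 ×8
  A^-1: L=1 ×15, L=3 ×19, L=5 ×1
  A^-3: L=2 ×17, L=4 ×4
  A^-5: L=3 ×7
  A^-7: L=4 ×1
Each group contributes A^e * Σ count * d^(L-1):
Powers of d = -A^2 - A^-2: d^2 = A^4 + 2 + A^-4; d^3 = -A^6 - 3*A^2 - 3*A^-2 - A^-6; d^4 = A^8 + 4*A^4 + 6 + 4*A^-4 + A^-8.
  A^7 * (d^4) = A^15 + 4*A^11 + 6*A^7 + 4*A^3 + A^-1
  A^5 * (7*d^3) = -7*A^11 - 21*A^7 - 21*A^3 - 7*A^-1
  A^3 * (20*d^2 + d^4) = A^11 + 24*A^7 + 46*A^3 + 24*A^-1 + A^-5
  A^1 * (27*d + 8*d^3) = -8*A^7 - 51*A^3 - 51*A^-1 - 8*A^-5
  A^-1 * (15 + 19*d^2 + d^4) = A^7 + 23*A^3 + 59*A^-1 + 23*A^-5 + A^-9
  A^-3 * (17*d + 4*d^3) = -4*A^3 - 29*A^-1 - 29*A^-5 - 4*A^-9
  A^-5 * (7*d^2) = 7*A^-1 + 14*A^-5 + 7*A^-9
  A^-7 * (d^3) = -A^-1 - 3*A^-5 - 3*A^-9 - A^-13
Summing the groups: <K> = A^15 - 2*A^11 + 2*A^7 - 3*A^3 + 3*A^-1 - 2*A^-5 + A^-9 - A^-13
Normalise by the writhe: (-A^3)^(-w) = (-A^3)^(3) = -A^9, so f(A) = -A^9 * <K> = -A^24 + 2*A^20 - 2*A^16 + 3*A^12 - 3*A^8 + 2*A^4 - 1 + A^-4.
Substitute A = t^(-1/4), i.e. A^e → t^(-e/4): V(t) = t - 1 + 2*t^-1 - 3*t^-2 + 3*t^-3 - 2*t^-4 + 2*t^-5 - t^-6

Answer: t - 1 + 2*t^-1 - 3*t^-2 + 3*t^-3 - 2*t^-4 + 2*t^-5 - t^-6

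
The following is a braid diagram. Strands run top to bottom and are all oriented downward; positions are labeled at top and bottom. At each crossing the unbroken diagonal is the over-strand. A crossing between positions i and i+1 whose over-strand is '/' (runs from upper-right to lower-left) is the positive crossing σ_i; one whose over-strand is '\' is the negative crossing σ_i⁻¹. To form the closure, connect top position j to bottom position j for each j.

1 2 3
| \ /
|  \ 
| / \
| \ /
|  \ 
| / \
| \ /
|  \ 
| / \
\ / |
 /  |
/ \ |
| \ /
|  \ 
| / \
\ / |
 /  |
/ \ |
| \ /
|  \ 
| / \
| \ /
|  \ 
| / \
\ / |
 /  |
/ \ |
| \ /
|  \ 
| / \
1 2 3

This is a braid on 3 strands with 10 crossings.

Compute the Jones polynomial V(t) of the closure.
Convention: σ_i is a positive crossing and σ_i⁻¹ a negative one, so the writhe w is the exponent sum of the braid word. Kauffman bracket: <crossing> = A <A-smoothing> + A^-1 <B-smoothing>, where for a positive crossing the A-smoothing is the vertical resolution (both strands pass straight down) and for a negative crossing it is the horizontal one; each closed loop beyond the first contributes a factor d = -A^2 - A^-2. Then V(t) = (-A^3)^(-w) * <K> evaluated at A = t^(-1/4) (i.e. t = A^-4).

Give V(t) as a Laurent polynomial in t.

Reading the diagram top to bottom ('/'-over between positions i,i+1 = s_i, '\'-over = s_i^-1): braid word = s2^-1 s2^-1 s2^-1 s1 s2^-1 s1 s2^-1 s2^-1 s1 s2^-1.
Braid: s2^-1 s2^-1 s2^-1 s1 s2^-1 s1 s2^-1 s2^-1 s1 s2^-1 on 3 strands, 10 crossings.
Writhe w = (#positive) - (#negative) = 3 - 7 = -4.
State-sum expansion of <K>. There are 2^10 = 1024 states.
Each crossing splits two ways (0=vertical, 1=horizontal). The state's weight is A^(#A-smoothings - #B-smoothings) * d^(loops - 1).
Tabulate the states by total A-exponent and number of loops L (A-exp: L × count):
  A^10: L=8 ×1
  A^8: L=7 ×10
  A^6: L=6 ×45
  A^4: L=5 ×119, L=7 ×1
  A^2: L=4 ×202, L=6 ×8
  A^0: L=3 ×224, L=5 ×28
  A^-2: L=2 ×156, L=4 ×53, L=6 ×1
  A^-4: L=1 ×57, L=3 ×59, L=5 ×4
  A^-6: L=2 ×38, L=4 ×7
  A^-8: L=3 ×10
  A^-10: L=4 ×1
Each group contributes A^e * Σ count * d^(L-1):
Powers of d = -A^2 - A^-2: d^2 = A^4 + 2 + A^-4; d^3 = -A^6 - 3*A^2 - 3*A^-2 - A^-6; d^4 = A^8 + 4*A^4 + 6 + 4*A^-4 + A^-8; d^5 = -A^10 - 5*A^6 - 10*A^2 - 10*A^-2 - 5*A^-6 - A^-10; d^6 = A^12 + 6*A^8 + 15*A^4 + 20 + 15*A^-4 + 6*A^-8 + A^-12; d^7 = -A^14 - 7*A^10 - 21*A^6 - 35*A^2 - 35*A^-2 - 21*A^-6 - 7*A^-10 - A^-14.
  A^10 * (d^7) = -A^24 - 7*A^20 - 21*A^16 - 35*A^12 - 35*A^8 - 21*A^4 - 7 - A^-4
  A^8 * (10*d^6) = 10*A^20 + 60*A^16 + 150*A^12 + 200*A^8 + 150*A^4 + 60 + 10*A^-4
  A^6 * (45*d^5) = -45*A^16 - 225*A^12 - 450*A^8 - 450*A^4 - 225 - 45*A^-4
  A^4 * (119*d^4 + d^6) = A^16 + 125*A^12 + 491*A^8 + 734*A^4 + 491 + 125*A^-4 + A^-8
  A^2 * (202*d^3 + 8*d^5) = -8*A^12 - 242*A^8 - 686*A^4 - 686 - 242*A^-4 - 8*A^-8
  A^0 * (224*d^2 + 28*d^4) = 28*A^8 + 336*A^4 + 616 + 336*A^-4 + 28*A^-8
  A^-2 * (156*d + 53*d^3 + d^5) = -A^8 - 58*A^4 - 325 - 325*A^-4 - 58*A^-8 - A^-12
  A^-4 * (57 + 59*d^2 + 4*d^4) = 4*A^4 + 75 + 199*A^-4 + 75*A^-8 + 4*A^-12
  A^-6 * (38*d + 7*d^3) = -7 - 59*A^-4 - 59*A^-8 - 7*A^-12
  A^-8 * (10*d^2) = 10*A^-4 + 20*A^-8 + 10*A^-12
  A^-10 * (d^3) = -A^-4 - 3*A^-8 - 3*A^-12 - A^-16
Summing the groups: <K> = -A^24 + 3*A^20 - 5*A^16 + 7*A^12 - 9*A^8 + 9*A^4 - 8 + 7*A^-4 - 4*A^-8 + 3*A^-12 - A^-16
Normalise by the writhe: (-A^3)^(-w) = (-A^3)^(4) = A^12, so f(A) = A^12 * <K> = -A^36 + 3*A^32 - 5*A^28 + 7*A^24 - 9*A^20 + 9*A^16 - 8*A^12 + 7*A^8 - 4*A^4 + 3 - A^-4.
Substitute A = t^(-1/4), i.e. A^e → t^(-e/4): V(t) = -t + 3 - 4*t^-1 + 7*t^-2 - 8*t^-3 + 9*t^-4 - 9*t^-5 + 7*t^-6 - 5*t^-7 + 3*t^-8 - t^-9

Answer: -t + 3 - 4*t^-1 + 7*t^-2 - 8*t^-3 + 9*t^-4 - 9*t^-5 + 7*t^-6 - 5*t^-7 + 3*t^-8 - t^-9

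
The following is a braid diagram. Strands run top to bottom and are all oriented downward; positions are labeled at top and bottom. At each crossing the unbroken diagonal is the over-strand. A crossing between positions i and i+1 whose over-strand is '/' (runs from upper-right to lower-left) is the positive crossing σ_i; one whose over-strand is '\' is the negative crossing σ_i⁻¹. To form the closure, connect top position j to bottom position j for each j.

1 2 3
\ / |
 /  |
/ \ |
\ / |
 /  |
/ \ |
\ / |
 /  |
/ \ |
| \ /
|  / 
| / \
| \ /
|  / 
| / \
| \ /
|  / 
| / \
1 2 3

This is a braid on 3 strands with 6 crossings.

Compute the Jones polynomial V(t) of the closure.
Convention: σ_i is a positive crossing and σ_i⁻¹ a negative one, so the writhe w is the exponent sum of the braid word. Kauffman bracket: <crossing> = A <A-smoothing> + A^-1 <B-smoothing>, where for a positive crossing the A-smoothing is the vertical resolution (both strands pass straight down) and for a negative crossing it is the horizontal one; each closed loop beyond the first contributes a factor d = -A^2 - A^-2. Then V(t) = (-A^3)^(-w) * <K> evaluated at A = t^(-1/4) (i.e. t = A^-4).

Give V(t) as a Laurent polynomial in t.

Reading the diagram top to bottom ('/'-over between positions i,i+1 = s_i, '\'-over = s_i^-1): braid word = s1 s1 s1 s2 s2 s2.
Braid: s1 s1 s1 s2 s2 s2 on 3 strands, 6 crossings.
Writhe w = (#positive) - (#negative) = 6 - 0 = 6.
State-sum expansion of <K>. There are 2^6 = 64 states.
Smooth each crossing (0=||, 1=⌣⌢); contribution A^(Σ sign_k(1-2s_k)) * d^(L-1).
Tabulate the states by total A-exponent and number of loops L (A-exp: L × count):
  A^6: L=3 ×1
  A^4: L=2 ×6
  A^2: L=1 ×9, L=3 ×6
  A^0: L=2 ×18, L=4 ×2
  A^-2: L=3 ×15
  A^-4: L=4 ×6
  A^-6: L=5 ×1
Each group contributes A^e * Σ count * d^(L-1):
Powers of d = -A^2 - A^-2: d^2 = A^4 + 2 + A^-4; d^3 = -A^6 - 3*A^2 - 3*A^-2 - A^-6; d^4 = A^8 + 4*A^4 + 6 + 4*A^-4 + A^-8.
  A^6 * (d^2) = A^10 + 2*A^6 + A^2
  A^4 * (6*d) = -6*A^6 - 6*A^2
  A^2 * (9 + 6*d^2) = 6*A^6 + 21*A^2 + 6*A^-2
  A^0 * (18*d + 2*d^3) = -2*A^6 - 24*A^2 - 24*A^-2 - 2*A^-6
  A^-2 * (15*d^2) = 15*A^2 + 30*A^-2 + 15*A^-6
  A^-4 * (6*d^3) = -6*A^2 - 18*A^-2 - 18*A^-6 - 6*A^-10
  A^-6 * (d^4) = A^2 + 4*A^-2 + 6*A^-6 + 4*A^-10 + A^-14
Summing the groups: <K> = A^10 + 2*A^2 - 2*A^-2 + A^-6 - 2*A^-10 + A^-14
Normalise by the writhe: (-A^3)^(-w) = (-A^3)^(-6) = A^-18, so f(A) = A^-18 * <K> = A^-8 + 2*A^-16 - 2*A^-20 + A^-24 - 2*A^-28 + A^-32.
Substitute A = t^(-1/4), i.e. A^e → t^(-e/4): V(t) = t^8 - 2*t^7 + t^6 - 2*t^5 + 2*t^4 + t^2

Answer: t^8 - 2*t^7 + t^6 - 2*t^5 + 2*t^4 + t^2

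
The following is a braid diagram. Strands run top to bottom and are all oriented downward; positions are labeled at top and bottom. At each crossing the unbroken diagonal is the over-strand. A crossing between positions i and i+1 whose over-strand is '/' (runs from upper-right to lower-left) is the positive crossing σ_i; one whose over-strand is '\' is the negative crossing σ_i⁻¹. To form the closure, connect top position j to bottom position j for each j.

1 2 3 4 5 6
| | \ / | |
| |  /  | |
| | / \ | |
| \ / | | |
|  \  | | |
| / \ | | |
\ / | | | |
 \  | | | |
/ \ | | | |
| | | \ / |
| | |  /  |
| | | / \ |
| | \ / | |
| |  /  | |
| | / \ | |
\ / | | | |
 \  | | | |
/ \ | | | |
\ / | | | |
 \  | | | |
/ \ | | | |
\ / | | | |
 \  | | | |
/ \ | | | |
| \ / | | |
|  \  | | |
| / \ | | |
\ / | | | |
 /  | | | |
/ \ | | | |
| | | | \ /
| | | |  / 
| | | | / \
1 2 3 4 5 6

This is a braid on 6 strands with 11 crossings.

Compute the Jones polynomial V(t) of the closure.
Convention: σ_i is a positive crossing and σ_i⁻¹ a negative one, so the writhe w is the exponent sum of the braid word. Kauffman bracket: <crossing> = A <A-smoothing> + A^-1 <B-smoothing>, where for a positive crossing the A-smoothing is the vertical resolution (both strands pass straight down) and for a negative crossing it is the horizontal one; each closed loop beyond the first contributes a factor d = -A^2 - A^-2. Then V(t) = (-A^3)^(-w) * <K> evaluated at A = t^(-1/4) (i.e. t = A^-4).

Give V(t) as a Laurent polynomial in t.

t - 1 + 3*t^-1 - 4*t^-2 + 4*t^-3 - 4*t^-4 + 3*t^-5 - 2*t^-6 + t^-7

Derivation:
Reading the diagram top to bottom ('/'-over between positions i,i+1 = s_i, '\'-over = s_i^-1): braid word = s3 s2^-1 s1^-1 s4 s3 s1^-1 s1^-1 s1^-1 s2^-1 s1 s5.
The presented braid s3 s2^-1 s1^-1 s4 s3 s1^-1 s1^-1 s1^-1 s2^-1 s1 s5 on 6 strands reduces by inverse Markov moves (closure unchanged at each step):
  Destabilize: the word has the form β·s5 where s5 occurs only as the final letter (β ∈ B_5); drop it and the last strand → 5 strands.
Reduced to β = s3 s2^-1 s1^-1 s4 s3 s1^-1 s1^-1 s1^-1 s2^-1 s1 on 5 strands, 10 crossings.
Compute on β:
Braid: s3 s2^-1 s1^-1 s4 s3 s1^-1 s1^-1 s1^-1 s2^-1 s1 on 5 strands, 10 crossings.
Writhe w = (#positive) - (#negative) = 4 - 6 = -2.
State-sum expansion of <K>. There are 2^10 = 1024 states.
For each crossing: s=0 is the vertical smoothing, s=1 horizontal. Crossing k contributes A^(sign_k * (1 - 2*s_k)); loop factor d = -A^2 - A^-2.
Tabulate the states by total A-exponent and number of loops L (A-exp: L × count):
  A^10: L=7 ×1
  A^8: L=6 ×10
  A^6: L=5 ×42, L=7 ×3
  A^4: L=4 ×95, L=6 ×24, L=8 ×1
  A^2: L=3 ×124, L=5 ×76, L=7 ×10
  A^0: L=2 ×90, L=4 ×126, L=6 ×35, L=8 ×1
  A^-2: L=1 ×28, L=3 ×116, L=5 ×61, L=7 ×5
  A^-4: L=2 ×50, L=4 ×60, L=6 ×10
  A^-6: L=1 ×5, L=3 ×29, L=5 ×11
  A^-8: L=2 ×4, L=4 ×6
  A^-10: L=3 ×1
Each group contributes A^e * Σ count * d^(L-1):
Powers of d = -A^2 - A^-2: d^2 = A^4 + 2 + A^-4; d^3 = -A^6 - 3*A^2 - 3*A^-2 - A^-6; d^4 = A^8 + 4*A^4 + 6 + 4*A^-4 + A^-8; d^5 = -A^10 - 5*A^6 - 10*A^2 - 10*A^-2 - 5*A^-6 - A^-10; d^6 = A^12 + 6*A^8 + 15*A^4 + 20 + 15*A^-4 + 6*A^-8 + A^-12; d^7 = -A^14 - 7*A^10 - 21*A^6 - 35*A^2 - 35*A^-2 - 21*A^-6 - 7*A^-10 - A^-14.
  A^10 * (d^6) = A^22 + 6*A^18 + 15*A^14 + 20*A^10 + 15*A^6 + 6*A^2 + A^-2
  A^8 * (10*d^5) = -10*A^18 - 50*A^14 - 100*A^10 - 100*A^6 - 50*A^2 - 10*A^-2
  A^6 * (42*d^4 + 3*d^6) = 3*A^18 + 60*A^14 + 213*A^10 + 312*A^6 + 213*A^2 + 60*A^-2 + 3*A^-6
  A^4 * (95*d^3 + 24*d^5 + d^7) = -A^18 - 31*A^14 - 236*A^10 - 560*A^6 - 560*A^2 - 236*A^-2 - 31*A^-6 - A^-10
  A^2 * (124*d^2 + 76*d^4 + 10*d^6) = 10*A^14 + 136*A^10 + 578*A^6 + 904*A^2 + 578*A^-2 + 136*A^-6 + 10*A^-10
  A^0 * (90*d + 126*d^3 + 35*d^5 + d^7) = -A^14 - 42*A^10 - 322*A^6 - 853*A^2 - 853*A^-2 - 322*A^-6 - 42*A^-10 - A^-14
  A^-2 * (28 + 116*d^2 + 61*d^4 + 5*d^6) = 5*A^10 + 91*A^6 + 435*A^2 + 726*A^-2 + 435*A^-6 + 91*A^-10 + 5*A^-14
  A^-4 * (50*d + 60*d^3 + 10*d^5) = -10*A^6 - 110*A^2 - 330*A^-2 - 330*A^-6 - 110*A^-10 - 10*A^-14
  A^-6 * (5 + 29*d^2 + 11*d^4) = 11*A^2 + 73*A^-2 + 129*A^-6 + 73*A^-10 + 11*A^-14
  A^-8 * (4*d + 6*d^3) = -6*A^-2 - 22*A^-6 - 22*A^-10 - 6*A^-14
  A^-10 * (d^2) = A^-6 + 2*A^-10 + A^-14
Summing the groups: <K> = A^22 - 2*A^18 + 3*A^14 - 4*A^10 + 4*A^6 - 4*A^2 + 3*A^-2 - A^-6 + A^-10
Normalise by the writhe: (-A^3)^(-w) = (-A^3)^(2) = A^6, so f(A) = A^6 * <K> = A^28 - 2*A^24 + 3*A^20 - 4*A^16 + 4*A^12 - 4*A^8 + 3*A^4 - 1 + A^-4.
Substitute A = t^(-1/4), i.e. A^e → t^(-e/4): V(t) = t - 1 + 3*t^-1 - 4*t^-2 + 4*t^-3 - 4*t^-4 + 3*t^-5 - 2*t^-6 + t^-7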